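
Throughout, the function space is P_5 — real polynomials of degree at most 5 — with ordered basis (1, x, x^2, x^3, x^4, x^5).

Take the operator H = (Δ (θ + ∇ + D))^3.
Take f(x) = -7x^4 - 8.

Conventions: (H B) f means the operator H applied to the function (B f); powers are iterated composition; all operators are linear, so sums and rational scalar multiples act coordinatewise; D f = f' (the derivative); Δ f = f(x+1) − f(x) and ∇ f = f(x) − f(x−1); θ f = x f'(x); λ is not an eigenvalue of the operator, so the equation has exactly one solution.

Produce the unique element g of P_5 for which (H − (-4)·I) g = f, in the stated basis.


the result is g(x) = -(7/4)x^4 + 252x + 607

write g with unknown coordinates in the stated basis and equate coefficients in (H − (-4)·I) g = f
solving from the highest basis element down gives g = -(7/4)x^4 + 252x + 607
check: H g = -1008x - 2436
so H g − (-4)·g = -7x^4 - 8 = f ✓


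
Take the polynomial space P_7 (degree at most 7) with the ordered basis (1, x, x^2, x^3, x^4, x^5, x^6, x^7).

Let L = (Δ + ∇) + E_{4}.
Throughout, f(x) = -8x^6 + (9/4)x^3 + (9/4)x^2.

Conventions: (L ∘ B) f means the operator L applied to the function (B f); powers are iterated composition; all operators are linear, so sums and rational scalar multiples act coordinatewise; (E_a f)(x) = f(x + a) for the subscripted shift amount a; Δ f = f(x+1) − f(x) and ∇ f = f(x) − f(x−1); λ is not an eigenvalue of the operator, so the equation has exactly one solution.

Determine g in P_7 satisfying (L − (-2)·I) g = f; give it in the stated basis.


write g with unknown coordinates in the stated basis and equate coefficients in (L − (-2)·I) g = f
solving from the highest basis element down gives g = -(8/3)x^6 + 32x^5 - (320/3)x^4 + (1283/4)x^3 - (25645/12)x^2 + (13865/3)x - 55853/18
check: L g = -(8/3)x^6 - 64x^5 + (640/3)x^4 - (2557/4)x^3 + (51317/12)x^2 - (27730/3)x + 55853/9
so L g − (-2)·g = -8x^6 + (9/4)x^3 + (9/4)x^2 = f ✓

the image equals g(x) = -(8/3)x^6 + 32x^5 - (320/3)x^4 + (1283/4)x^3 - (25645/12)x^2 + (13865/3)x - 55853/18


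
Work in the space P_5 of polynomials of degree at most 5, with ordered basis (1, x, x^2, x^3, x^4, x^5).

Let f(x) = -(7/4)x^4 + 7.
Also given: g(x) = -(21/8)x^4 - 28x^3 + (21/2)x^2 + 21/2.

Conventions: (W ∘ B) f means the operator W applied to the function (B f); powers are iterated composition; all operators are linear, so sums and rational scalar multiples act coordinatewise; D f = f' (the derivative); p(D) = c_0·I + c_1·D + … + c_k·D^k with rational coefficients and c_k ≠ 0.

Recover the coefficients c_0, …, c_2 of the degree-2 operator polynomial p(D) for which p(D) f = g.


p(D) = (3/2)·I + 4·D − (1/2)·D^2, i.e. c_0 = 3/2, c_1 = 4, c_2 = -1/2

D^0 f = -(7/4)x^4 + 7
D^1 f = -7x^3
D^2 f = -21x^2
matching coefficients of g against c_0 f + c_1 Df + … from the top degree down determines the c_i
solution: c_0 = 3/2, c_1 = 4, c_2 = -1/2


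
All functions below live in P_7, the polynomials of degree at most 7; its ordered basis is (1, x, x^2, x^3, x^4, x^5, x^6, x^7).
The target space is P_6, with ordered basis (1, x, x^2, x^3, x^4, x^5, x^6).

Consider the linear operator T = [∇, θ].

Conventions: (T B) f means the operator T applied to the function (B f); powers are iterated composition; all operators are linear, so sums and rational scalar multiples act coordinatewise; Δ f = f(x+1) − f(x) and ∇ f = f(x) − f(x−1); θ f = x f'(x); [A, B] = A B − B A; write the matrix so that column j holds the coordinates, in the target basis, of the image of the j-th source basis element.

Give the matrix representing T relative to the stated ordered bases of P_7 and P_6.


image of 1: 0
image of x: 1
image of x^2: 2x - 2
image of x^3: 3x^2 - 6x + 3
image of x^4: 4x^3 - 12x^2 + 12x - 4
image of x^5: 5x^4 - 20x^3 + 30x^2 - 20x + 5
image of x^6: 6x^5 - 30x^4 + 60x^3 - 60x^2 + 30x - 6
image of x^7: 7x^6 - 42x^5 + 105x^4 - 140x^3 + 105x^2 - 42x + 7
each image's coordinates form column j of the matrix

the matrix is [[0, 1, -2, 3, -4, 5, -6, 7]; [0, 0, 2, -6, 12, -20, 30, -42]; [0, 0, 0, 3, -12, 30, -60, 105]; [0, 0, 0, 0, 4, -20, 60, -140]; [0, 0, 0, 0, 0, 5, -30, 105]; [0, 0, 0, 0, 0, 0, 6, -42]; [0, 0, 0, 0, 0, 0, 0, 7]] (rows listed top to bottom)


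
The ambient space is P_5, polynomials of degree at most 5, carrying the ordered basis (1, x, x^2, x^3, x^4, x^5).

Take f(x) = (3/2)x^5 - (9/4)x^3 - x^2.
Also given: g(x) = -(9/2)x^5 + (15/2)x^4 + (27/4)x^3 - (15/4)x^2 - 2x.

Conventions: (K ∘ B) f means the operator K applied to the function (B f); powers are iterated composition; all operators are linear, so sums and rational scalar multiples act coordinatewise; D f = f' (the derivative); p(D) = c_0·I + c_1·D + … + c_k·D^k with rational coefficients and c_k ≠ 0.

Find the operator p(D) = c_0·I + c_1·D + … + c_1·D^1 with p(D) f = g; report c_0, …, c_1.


D^0 f = (3/2)x^5 - (9/4)x^3 - x^2
D^1 f = (15/2)x^4 - (27/4)x^2 - 2x
matching coefficients of g against c_0 f + c_1 Df + … from the top degree down determines the c_i
solution: c_0 = -3, c_1 = 1

p(D) = -3·I + D, i.e. c_0 = -3, c_1 = 1


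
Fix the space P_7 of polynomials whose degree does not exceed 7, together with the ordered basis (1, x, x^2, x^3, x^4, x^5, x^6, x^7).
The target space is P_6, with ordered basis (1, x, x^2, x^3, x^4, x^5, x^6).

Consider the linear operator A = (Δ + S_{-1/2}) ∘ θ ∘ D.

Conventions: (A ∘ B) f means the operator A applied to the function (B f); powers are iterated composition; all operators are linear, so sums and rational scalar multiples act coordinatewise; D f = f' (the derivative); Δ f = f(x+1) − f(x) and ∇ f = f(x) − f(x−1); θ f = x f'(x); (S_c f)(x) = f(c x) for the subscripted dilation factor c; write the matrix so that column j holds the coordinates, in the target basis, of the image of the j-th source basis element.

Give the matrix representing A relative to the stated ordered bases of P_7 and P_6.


image of 1: 0
image of x: 0
image of x^2: -x + 2
image of x^3: (3/2)x^2 + 12x + 6
image of x^4: -(3/2)x^3 + 36x^2 + 36x + 12
image of x^5: (5/4)x^4 + 80x^3 + 120x^2 + 80x + 20
image of x^6: -(15/16)x^5 + 150x^4 + 300x^3 + 300x^2 + 150x + 30
image of x^7: (21/32)x^6 + 252x^5 + 630x^4 + 840x^3 + 630x^2 + 252x + 42
each image's coordinates form column j of the matrix

the matrix is [[0, 0, 2, 6, 12, 20, 30, 42]; [0, 0, -1, 12, 36, 80, 150, 252]; [0, 0, 0, 3/2, 36, 120, 300, 630]; [0, 0, 0, 0, -3/2, 80, 300, 840]; [0, 0, 0, 0, 0, 5/4, 150, 630]; [0, 0, 0, 0, 0, 0, -15/16, 252]; [0, 0, 0, 0, 0, 0, 0, 21/32]] (rows listed top to bottom)


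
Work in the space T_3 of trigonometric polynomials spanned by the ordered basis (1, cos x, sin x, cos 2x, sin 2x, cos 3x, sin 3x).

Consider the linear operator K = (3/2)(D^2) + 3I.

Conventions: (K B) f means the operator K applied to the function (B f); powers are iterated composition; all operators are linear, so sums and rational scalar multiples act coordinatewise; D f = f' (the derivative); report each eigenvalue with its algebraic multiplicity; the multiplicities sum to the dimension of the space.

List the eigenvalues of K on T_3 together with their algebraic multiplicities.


image of 1: 3
image of cos x: (3/2)cos x
image of sin x: (3/2)sin x
image of cos 2x: -3cos 2x
image of sin 2x: -3sin 2x
image of cos 3x: -(21/2)cos 3x
image of sin 3x: -(21/2)sin 3x
the matrix is diagonal; its diagonal is (3, 3/2, 3/2, -3, -3, -21/2, -21/2)
for a triangular matrix the eigenvalues are the diagonal entries, with algebraic multiplicity their repetition count

λ = -21/2 (multiplicity 2), λ = -3 (multiplicity 2), λ = 3/2 (multiplicity 2), λ = 3 (multiplicity 1)


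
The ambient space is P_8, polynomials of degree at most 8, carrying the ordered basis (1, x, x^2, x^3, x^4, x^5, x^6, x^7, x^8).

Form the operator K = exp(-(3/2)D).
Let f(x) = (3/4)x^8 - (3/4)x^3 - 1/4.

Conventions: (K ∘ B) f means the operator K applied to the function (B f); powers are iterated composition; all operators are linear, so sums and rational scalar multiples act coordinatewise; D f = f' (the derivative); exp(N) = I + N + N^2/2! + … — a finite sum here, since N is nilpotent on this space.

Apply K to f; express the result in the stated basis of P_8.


order-1 term: -9x^7 + (27/8)x^2
order-2 term: (189/4)x^6 - (81/16)x
order-3 term: -(567/4)x^5 + 81/32
order-4 term: (8505/32)x^4
order-5 term: -(5103/16)x^3
order-6 term: (15309/64)x^2
order-7 term: -(6561/64)x
order-8 term: 19683/1024
the series for exp(-(3/2)D) f terminates at order 8
exp(-(3/2)D) f = (3/4)x^8 - 9x^7 + (189/4)x^6 - (567/4)x^5 + (8505/32)x^4 - (5115/16)x^3 + (15525/64)x^2 - (6885/64)x + 22019/1024

the result is g(x) = (3/4)x^8 - 9x^7 + (189/4)x^6 - (567/4)x^5 + (8505/32)x^4 - (5115/16)x^3 + (15525/64)x^2 - (6885/64)x + 22019/1024


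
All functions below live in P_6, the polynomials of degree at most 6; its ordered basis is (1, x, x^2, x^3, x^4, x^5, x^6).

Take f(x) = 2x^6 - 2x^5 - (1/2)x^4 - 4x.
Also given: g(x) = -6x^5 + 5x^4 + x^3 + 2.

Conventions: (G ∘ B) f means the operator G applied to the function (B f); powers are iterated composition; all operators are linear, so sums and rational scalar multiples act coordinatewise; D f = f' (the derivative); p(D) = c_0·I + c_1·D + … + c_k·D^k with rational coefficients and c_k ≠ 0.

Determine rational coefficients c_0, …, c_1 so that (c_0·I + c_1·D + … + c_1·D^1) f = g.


c_0 = 0, c_1 = -1/2

D^0 f = 2x^6 - 2x^5 - (1/2)x^4 - 4x
D^1 f = 12x^5 - 10x^4 - 2x^3 - 4
matching coefficients of g against c_0 f + c_1 Df + … from the top degree down determines the c_i
solution: c_0 = 0, c_1 = -1/2


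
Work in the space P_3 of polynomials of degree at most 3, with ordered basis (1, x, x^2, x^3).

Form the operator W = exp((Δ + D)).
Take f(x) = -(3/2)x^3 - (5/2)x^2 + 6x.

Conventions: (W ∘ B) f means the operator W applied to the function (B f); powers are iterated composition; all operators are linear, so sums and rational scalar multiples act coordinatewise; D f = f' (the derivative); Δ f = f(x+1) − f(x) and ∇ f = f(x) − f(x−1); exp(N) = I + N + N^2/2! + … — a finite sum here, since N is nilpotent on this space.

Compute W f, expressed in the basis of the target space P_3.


order-1 term: -9x^2 - (29/2)x + 8
order-2 term: -18x - 19
order-3 term: -12
the series for exp((Δ + D)) f terminates at order 3
exp((Δ + D)) f = -(3/2)x^3 - (23/2)x^2 - (53/2)x - 23

g(x) = -(3/2)x^3 - (23/2)x^2 - (53/2)x - 23


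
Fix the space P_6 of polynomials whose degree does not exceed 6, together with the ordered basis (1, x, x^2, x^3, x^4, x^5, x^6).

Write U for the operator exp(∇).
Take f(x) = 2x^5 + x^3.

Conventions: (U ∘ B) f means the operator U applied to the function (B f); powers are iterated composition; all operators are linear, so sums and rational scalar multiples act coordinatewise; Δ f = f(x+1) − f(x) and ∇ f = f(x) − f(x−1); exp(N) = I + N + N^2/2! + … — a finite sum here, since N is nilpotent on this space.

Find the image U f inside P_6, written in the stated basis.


the image equals g(x) = 2x^5 + 10x^4 + x^3 - 17x^2 + 10x + 3

order-1 term: 10x^4 - 20x^3 + 23x^2 - 13x + 3
order-2 term: 20x^3 - 60x^2 + 73x - 33
order-3 term: 20x^2 - 60x + 51
order-4 term: 10x - 20
order-5 term: 2
the series for exp(∇) f terminates at order 5
exp(∇) f = 2x^5 + 10x^4 + x^3 - 17x^2 + 10x + 3


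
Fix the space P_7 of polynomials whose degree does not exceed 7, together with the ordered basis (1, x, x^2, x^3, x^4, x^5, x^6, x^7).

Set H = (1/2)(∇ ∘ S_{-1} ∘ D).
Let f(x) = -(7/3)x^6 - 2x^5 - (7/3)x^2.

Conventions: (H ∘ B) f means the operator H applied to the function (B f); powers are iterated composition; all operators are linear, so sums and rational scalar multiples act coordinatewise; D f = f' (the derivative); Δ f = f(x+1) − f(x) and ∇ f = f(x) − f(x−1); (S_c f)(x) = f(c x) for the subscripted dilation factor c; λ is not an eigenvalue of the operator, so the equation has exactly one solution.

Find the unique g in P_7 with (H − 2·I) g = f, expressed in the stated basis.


g(x) = (7/6)x^6 + x^5 - (35/4)x^4 + (45/2)x^3 + (29/12)x^2 + (85/4)x - 37/3

write g with unknown coordinates in the stated basis and equate coefficients in (H − 2·I) g = f
solving from the highest basis element down gives g = (7/6)x^6 + x^5 - (35/4)x^4 + (45/2)x^3 + (29/12)x^2 + (85/4)x - 37/3
check: H g = -(35/2)x^4 + 45x^3 + (5/2)x^2 + (85/2)x - 74/3
so H g − 2·g = -(7/3)x^6 - 2x^5 - (7/3)x^2 = f ✓


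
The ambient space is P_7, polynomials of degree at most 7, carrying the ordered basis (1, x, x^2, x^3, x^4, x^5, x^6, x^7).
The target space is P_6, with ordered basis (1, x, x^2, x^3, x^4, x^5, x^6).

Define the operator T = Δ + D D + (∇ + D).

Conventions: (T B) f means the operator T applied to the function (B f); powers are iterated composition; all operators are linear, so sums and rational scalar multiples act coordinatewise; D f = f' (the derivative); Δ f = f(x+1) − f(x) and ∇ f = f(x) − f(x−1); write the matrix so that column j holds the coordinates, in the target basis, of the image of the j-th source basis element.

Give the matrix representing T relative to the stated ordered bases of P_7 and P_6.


image of 1: 0
image of x: 3
image of x^2: 6x + 2
image of x^3: 9x^2 + 6x + 2
image of x^4: 12x^3 + 12x^2 + 8x
image of x^5: 15x^4 + 20x^3 + 20x^2 + 2
image of x^6: 18x^5 + 30x^4 + 40x^3 + 12x
image of x^7: 21x^6 + 42x^5 + 70x^4 + 42x^2 + 2
each image's coordinates form column j of the matrix

the matrix is [[0, 3, 2, 2, 0, 2, 0, 2]; [0, 0, 6, 6, 8, 0, 12, 0]; [0, 0, 0, 9, 12, 20, 0, 42]; [0, 0, 0, 0, 12, 20, 40, 0]; [0, 0, 0, 0, 0, 15, 30, 70]; [0, 0, 0, 0, 0, 0, 18, 42]; [0, 0, 0, 0, 0, 0, 0, 21]] (rows listed top to bottom)


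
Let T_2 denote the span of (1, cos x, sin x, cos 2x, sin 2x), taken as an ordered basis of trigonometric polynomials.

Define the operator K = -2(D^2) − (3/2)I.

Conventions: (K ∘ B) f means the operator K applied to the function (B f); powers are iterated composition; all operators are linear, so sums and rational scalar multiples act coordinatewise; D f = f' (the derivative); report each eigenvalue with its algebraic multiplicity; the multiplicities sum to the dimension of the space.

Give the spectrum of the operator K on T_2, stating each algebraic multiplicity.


image of 1: -3/2
image of cos x: (1/2)cos x
image of sin x: (1/2)sin x
image of cos 2x: (13/2)cos 2x
image of sin 2x: (13/2)sin 2x
the matrix is diagonal; its diagonal is (-3/2, 1/2, 1/2, 13/2, 13/2)
for a triangular matrix the eigenvalues are the diagonal entries, with algebraic multiplicity their repetition count

λ = -3/2 (multiplicity 1), λ = 1/2 (multiplicity 2), λ = 13/2 (multiplicity 2)


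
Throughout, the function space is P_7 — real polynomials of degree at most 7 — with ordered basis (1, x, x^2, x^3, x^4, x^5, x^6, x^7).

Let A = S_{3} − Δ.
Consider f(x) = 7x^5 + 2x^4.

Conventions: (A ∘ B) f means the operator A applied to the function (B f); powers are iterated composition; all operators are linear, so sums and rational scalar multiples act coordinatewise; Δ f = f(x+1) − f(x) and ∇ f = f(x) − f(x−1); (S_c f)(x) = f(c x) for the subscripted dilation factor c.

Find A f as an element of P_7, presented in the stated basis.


the result is g(x) = 1701x^5 + 127x^4 - 78x^3 - 82x^2 - 43x - 9

S_{3} f = 1701x^5 + 162x^4
Δ f = 35x^4 + 78x^3 + 82x^2 + 43x + 9
(-Δ) f = -35x^4 - 78x^3 - 82x^2 - 43x - 9
(S_{3} − Δ) f = 1701x^5 + 127x^4 - 78x^3 - 82x^2 - 43x - 9


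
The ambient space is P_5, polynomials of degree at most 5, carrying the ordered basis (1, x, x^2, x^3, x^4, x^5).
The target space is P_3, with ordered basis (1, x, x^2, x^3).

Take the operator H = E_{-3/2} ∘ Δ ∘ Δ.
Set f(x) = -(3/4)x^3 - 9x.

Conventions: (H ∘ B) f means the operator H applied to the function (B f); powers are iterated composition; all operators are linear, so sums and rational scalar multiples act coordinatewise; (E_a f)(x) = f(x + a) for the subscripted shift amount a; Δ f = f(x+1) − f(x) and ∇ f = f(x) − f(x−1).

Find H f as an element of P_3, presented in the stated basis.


the result is g(x) = -(9/2)x + 9/4

Δ f = -(9/4)x^2 - (9/4)x - 39/4
Δ Δ f = -(9/2)x - 9/2
E_{-3/2} Δ Δ f = -(9/2)x + 9/4


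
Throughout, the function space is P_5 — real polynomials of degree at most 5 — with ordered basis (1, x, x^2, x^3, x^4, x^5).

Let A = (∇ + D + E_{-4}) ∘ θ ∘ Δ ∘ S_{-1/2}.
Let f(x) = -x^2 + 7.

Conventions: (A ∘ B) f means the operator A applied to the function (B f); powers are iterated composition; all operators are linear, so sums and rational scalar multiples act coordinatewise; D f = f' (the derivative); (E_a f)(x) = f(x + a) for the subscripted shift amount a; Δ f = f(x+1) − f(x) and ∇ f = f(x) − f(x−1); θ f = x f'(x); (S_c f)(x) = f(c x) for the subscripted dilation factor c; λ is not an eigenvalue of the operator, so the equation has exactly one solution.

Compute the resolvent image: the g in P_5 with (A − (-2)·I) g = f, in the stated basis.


write g with unknown coordinates in the stated basis and equate coefficients in (A − (-2)·I) g = f
solving from the highest basis element down gives g = -(1/2)x^2 + (1/8)x + 13/4
check: A g = -(1/4)x + 1/2
so A g − (-2)·g = -x^2 + 7 = f ✓

the result is g(x) = -(1/2)x^2 + (1/8)x + 13/4


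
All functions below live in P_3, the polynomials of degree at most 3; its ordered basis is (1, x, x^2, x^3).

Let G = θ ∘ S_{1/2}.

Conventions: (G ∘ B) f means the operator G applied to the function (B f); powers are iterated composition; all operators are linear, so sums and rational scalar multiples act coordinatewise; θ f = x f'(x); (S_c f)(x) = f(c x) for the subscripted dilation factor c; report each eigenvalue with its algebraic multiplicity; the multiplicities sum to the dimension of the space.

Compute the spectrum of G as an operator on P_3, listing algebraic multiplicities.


λ = 0 (multiplicity 1), λ = 3/8 (multiplicity 1), λ = 1/2 (multiplicity 2)

image of 1: 0
image of x: (1/2)x
image of x^2: (1/2)x^2
image of x^3: (3/8)x^3
the matrix is upper triangular; its diagonal is (0, 1/2, 1/2, 3/8)
for a triangular matrix the eigenvalues are the diagonal entries, with algebraic multiplicity their repetition count


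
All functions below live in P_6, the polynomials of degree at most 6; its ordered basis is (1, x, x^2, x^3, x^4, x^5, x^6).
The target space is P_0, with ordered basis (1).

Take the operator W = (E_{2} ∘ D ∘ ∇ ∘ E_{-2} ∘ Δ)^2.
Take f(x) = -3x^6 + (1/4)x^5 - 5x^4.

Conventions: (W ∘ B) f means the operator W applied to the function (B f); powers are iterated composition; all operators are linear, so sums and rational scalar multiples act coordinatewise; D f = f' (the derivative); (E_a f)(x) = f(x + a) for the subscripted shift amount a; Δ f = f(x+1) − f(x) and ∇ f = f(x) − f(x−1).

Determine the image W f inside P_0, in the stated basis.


Δ f = -18x^5 - (175/4)x^4 - (155/2)x^3 - (145/2)x^2 - (147/4)x - 31/4
E_{-2} Δ f = -18x^5 + (545/4)x^4 - (895/2)x^3 + (1565/2)x^2 - (2867/4)x + 1087/4
∇ E_{-2} Δ f = -90x^4 + 725x^3 - 2340x^2 + (7085/2)x - 2101
D (∇ ∘ E_{-2} ∘ Δ) f = -360x^3 + 2175x^2 - 4680x + 7085/2
E_{2} D (∇ ∘ E_{-2} ∘ Δ) f = -360x^3 + 15x^2 - 300x + 5/2
Δ (E_{2} ∘ D ∘ ∇ ∘ E_{-2} ∘ Δ) f = -1080x^2 - 1050x - 645
E_{-2} Δ (E_{2} ∘ D ∘ ∇ ∘ E_{-2} ∘ Δ) f = -1080x^2 + 3270x - 2865
∇ E_{-2} Δ (E_{2} ∘ D ∘ ∇ ∘ E_{-2} ∘ Δ) f = -2160x + 4350
D (∇ ∘ E_{-2} ∘ Δ) (E_{2} ∘ D ∘ ∇ ∘ E_{-2} ∘ Δ) f = -2160
E_{2} D (∇ ∘ E_{-2} ∘ Δ) (E_{2} ∘ D ∘ ∇ ∘ E_{-2} ∘ Δ) f = -2160

the image equals g(x) = -2160


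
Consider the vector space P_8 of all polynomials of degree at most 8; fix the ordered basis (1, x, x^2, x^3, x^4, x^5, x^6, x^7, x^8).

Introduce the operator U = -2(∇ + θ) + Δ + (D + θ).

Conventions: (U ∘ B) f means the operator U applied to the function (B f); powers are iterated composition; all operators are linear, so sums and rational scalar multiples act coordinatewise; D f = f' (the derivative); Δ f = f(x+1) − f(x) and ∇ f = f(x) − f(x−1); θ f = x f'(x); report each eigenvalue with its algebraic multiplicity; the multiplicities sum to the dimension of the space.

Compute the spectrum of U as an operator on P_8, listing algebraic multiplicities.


image of 1: 0
image of x: -x
image of x^2: -2x^2 + 3
image of x^3: -3x^3 + 9x - 1
image of x^4: -4x^4 + 18x^2 - 4x + 3
image of x^5: -5x^5 + 30x^3 - 10x^2 + 15x - 1
image of x^6: -6x^6 + 45x^4 - 20x^3 + 45x^2 - 6x + 3
image of x^7: -7x^7 + 63x^5 - 35x^4 + 105x^3 - 21x^2 + 21x - 1
image of x^8: -8x^8 + 84x^6 - 56x^5 + 210x^4 - 56x^3 + 84x^2 - 8x + 3
the matrix is upper triangular; its diagonal is (0, -1, -2, -3, -4, -5, -6, -7, -8)
for a triangular matrix the eigenvalues are the diagonal entries, with algebraic multiplicity their repetition count

λ = -8 (multiplicity 1), λ = -7 (multiplicity 1), λ = -6 (multiplicity 1), λ = -5 (multiplicity 1), λ = -4 (multiplicity 1), λ = -3 (multiplicity 1), λ = -2 (multiplicity 1), λ = -1 (multiplicity 1), λ = 0 (multiplicity 1)


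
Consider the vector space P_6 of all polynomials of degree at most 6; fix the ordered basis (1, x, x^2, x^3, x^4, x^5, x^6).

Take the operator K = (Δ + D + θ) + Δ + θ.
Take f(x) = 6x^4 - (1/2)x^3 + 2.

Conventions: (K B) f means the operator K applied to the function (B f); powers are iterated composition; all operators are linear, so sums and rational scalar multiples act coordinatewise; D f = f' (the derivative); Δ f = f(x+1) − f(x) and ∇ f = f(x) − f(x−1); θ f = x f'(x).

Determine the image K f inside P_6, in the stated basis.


Δ f = 24x^3 + (69/2)x^2 + (45/2)x + 11/2
D f = 24x^3 - (3/2)x^2
θ f = 24x^4 - (3/2)x^3
(Δ + D + θ) f = 24x^4 + (93/2)x^3 + 33x^2 + (45/2)x + 11/2
Δ f = 24x^3 + (69/2)x^2 + (45/2)x + 11/2
θ f = 24x^4 - (3/2)x^3
((Δ + D + θ) + Δ + θ) f = 48x^4 + 69x^3 + (135/2)x^2 + 45x + 11

the result is g(x) = 48x^4 + 69x^3 + (135/2)x^2 + 45x + 11


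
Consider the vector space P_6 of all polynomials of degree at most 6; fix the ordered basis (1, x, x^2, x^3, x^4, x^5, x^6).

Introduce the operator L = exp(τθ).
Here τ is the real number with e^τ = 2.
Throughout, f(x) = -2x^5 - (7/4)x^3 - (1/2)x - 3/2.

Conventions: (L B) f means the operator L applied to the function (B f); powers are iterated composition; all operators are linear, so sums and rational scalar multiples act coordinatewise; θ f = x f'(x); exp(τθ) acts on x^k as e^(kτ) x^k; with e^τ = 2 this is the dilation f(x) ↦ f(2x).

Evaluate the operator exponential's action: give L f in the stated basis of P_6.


the image equals g(x) = -64x^5 - 14x^3 - x - 3/2

exp(τθ) x^k = e^(kτ) x^k; with e^τ = 2 this sends x^k to 2^k x^k
x ↦ 2 x
x^3 ↦ 8 x^3
x^5 ↦ 32 x^5
applying this coordinatewise to f: exp(τθ) f = -64x^5 - 14x^3 - x - 3/2


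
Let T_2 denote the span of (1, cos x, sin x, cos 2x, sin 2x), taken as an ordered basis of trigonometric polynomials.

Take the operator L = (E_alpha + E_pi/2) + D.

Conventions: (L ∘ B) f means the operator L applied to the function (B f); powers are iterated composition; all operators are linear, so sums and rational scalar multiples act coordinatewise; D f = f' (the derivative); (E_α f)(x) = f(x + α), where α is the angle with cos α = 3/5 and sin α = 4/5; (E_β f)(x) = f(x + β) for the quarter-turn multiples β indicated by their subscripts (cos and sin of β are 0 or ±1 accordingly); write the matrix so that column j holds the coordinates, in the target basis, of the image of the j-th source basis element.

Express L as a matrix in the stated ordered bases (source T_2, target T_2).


image of 1: 2
image of cos x: (3/5)cos x - (14/5)sin x
image of sin x: (14/5)cos x + (3/5)sin x
image of cos 2x: -(32/25)cos 2x - (74/25)sin 2x
image of sin 2x: (74/25)cos 2x - (32/25)sin 2x
each image's coordinates form column j of the matrix

the matrix is [[2, 0, 0, 0, 0]; [0, 3/5, 14/5, 0, 0]; [0, -14/5, 3/5, 0, 0]; [0, 0, 0, -32/25, 74/25]; [0, 0, 0, -74/25, -32/25]] (rows listed top to bottom)


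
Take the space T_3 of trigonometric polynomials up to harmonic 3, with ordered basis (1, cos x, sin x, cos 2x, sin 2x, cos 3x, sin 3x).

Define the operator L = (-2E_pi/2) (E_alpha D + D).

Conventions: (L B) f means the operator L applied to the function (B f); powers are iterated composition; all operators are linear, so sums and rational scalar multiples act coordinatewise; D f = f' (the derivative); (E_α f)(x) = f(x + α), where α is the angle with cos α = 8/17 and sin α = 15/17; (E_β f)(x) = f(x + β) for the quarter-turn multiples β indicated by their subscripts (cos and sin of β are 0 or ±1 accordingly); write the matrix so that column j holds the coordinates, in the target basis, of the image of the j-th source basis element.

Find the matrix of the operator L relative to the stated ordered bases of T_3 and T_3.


the matrix is [[0, 0, 0, 0, 0, 0, 0]; [0, 50/17, 30/17, 0, 0, 0, 0]; [0, -30/17, 50/17, 0, 0, 0, 0]; [0, 0, 0, -960/289, 512/289, 0, 0]; [0, 0, 0, -512/289, -960/289, 0, 0]; [0, 0, 0, 0, 0, -150/4913, 2970/4913]; [0, 0, 0, 0, 0, -2970/4913, -150/4913]] (rows listed top to bottom)

image of 1: 0
image of cos x: (50/17)cos x - (30/17)sin x
image of sin x: (30/17)cos x + (50/17)sin x
image of cos 2x: -(960/289)cos 2x - (512/289)sin 2x
image of sin 2x: (512/289)cos 2x - (960/289)sin 2x
image of cos 3x: -(150/4913)cos 3x - (2970/4913)sin 3x
image of sin 3x: (2970/4913)cos 3x - (150/4913)sin 3x
each image's coordinates form column j of the matrix


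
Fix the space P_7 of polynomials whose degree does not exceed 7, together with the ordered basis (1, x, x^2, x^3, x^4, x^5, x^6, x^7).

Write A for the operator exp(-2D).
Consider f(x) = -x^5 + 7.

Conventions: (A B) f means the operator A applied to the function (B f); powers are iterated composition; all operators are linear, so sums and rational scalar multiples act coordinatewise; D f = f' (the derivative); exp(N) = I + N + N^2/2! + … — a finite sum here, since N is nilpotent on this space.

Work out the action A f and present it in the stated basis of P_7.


order-1 term: 10x^4
order-2 term: -40x^3
order-3 term: 80x^2
order-4 term: -80x
order-5 term: 32
the series for exp(-2D) f terminates at order 5
exp(-2D) f = -x^5 + 10x^4 - 40x^3 + 80x^2 - 80x + 39

the result is g(x) = -x^5 + 10x^4 - 40x^3 + 80x^2 - 80x + 39


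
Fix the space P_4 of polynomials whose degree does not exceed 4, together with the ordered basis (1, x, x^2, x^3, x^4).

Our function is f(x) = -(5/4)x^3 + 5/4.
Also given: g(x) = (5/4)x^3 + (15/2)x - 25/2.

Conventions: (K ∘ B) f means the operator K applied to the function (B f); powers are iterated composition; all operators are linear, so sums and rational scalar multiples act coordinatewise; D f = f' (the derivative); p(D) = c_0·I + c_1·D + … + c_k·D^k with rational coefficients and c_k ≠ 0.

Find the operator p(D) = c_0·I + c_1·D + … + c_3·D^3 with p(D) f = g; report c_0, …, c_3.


p(D) = -I − D^2 + (3/2)·D^3, i.e. c_0 = -1, c_1 = 0, c_2 = -1, c_3 = 3/2

D^0 f = -(5/4)x^3 + 5/4
D^1 f = -(15/4)x^2
D^2 f = -(15/2)x
D^3 f = -15/2
matching coefficients of g against c_0 f + c_1 Df + … from the top degree down determines the c_i
solution: c_0 = -1, c_1 = 0, c_2 = -1, c_3 = 3/2


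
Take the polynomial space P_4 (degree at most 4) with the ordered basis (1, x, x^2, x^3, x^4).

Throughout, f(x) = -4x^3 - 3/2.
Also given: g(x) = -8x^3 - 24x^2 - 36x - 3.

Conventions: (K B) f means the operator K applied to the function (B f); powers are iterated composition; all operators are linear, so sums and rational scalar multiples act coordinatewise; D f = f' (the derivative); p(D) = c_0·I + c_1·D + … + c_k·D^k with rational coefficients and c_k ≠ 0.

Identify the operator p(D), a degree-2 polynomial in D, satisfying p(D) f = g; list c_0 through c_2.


D^0 f = -4x^3 - 3/2
D^1 f = -12x^2
D^2 f = -24x
matching coefficients of g against c_0 f + c_1 Df + … from the top degree down determines the c_i
solution: c_0 = 2, c_1 = 2, c_2 = 3/2

c_0 = 2, c_1 = 2, c_2 = 3/2


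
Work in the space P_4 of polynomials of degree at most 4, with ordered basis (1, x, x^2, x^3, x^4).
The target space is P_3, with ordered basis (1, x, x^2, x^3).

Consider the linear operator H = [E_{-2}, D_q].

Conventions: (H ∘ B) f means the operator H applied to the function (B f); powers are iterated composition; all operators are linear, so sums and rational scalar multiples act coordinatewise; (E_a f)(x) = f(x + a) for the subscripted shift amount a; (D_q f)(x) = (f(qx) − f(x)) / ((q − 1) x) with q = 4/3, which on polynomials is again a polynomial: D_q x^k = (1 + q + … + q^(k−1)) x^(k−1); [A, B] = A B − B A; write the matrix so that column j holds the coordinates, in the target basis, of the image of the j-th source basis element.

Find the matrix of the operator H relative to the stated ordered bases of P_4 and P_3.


image of 1: 0
image of x: 0
image of x^2: -2/3
image of x^3: -(22/9)x + 40/9
image of x^4: -6x^2 + (196/9)x - 536/27
each image's coordinates form column j of the matrix

the matrix is [[0, 0, -2/3, 40/9, -536/27]; [0, 0, 0, -22/9, 196/9]; [0, 0, 0, 0, -6]; [0, 0, 0, 0, 0]] (rows listed top to bottom)


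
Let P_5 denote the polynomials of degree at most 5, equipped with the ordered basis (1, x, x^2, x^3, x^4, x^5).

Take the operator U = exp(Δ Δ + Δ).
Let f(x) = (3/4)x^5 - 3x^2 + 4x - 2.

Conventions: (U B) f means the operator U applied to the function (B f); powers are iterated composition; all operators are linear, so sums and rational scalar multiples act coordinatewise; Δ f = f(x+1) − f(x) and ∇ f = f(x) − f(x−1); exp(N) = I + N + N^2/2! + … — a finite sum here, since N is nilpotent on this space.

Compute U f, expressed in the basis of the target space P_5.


order-1 term: (15/4)x^4 + (45/2)x^3 + (105/2)x^2 + (201/4)x + 73/4
order-2 term: (15/2)x^3 + (135/2)x^2 + (825/4)x + 843/4
order-3 term: (15/2)x^2 + (135/2)x + 615/4
order-4 term: (15/4)x + 45/2
order-5 term: 3/4
the series for exp(Δ Δ + Δ) f terminates at order 5
exp(Δ Δ + Δ) f = (3/4)x^5 + (15/4)x^4 + 30x^3 + (249/2)x^2 + (1327/4)x + 404

the image equals g(x) = (3/4)x^5 + (15/4)x^4 + 30x^3 + (249/2)x^2 + (1327/4)x + 404


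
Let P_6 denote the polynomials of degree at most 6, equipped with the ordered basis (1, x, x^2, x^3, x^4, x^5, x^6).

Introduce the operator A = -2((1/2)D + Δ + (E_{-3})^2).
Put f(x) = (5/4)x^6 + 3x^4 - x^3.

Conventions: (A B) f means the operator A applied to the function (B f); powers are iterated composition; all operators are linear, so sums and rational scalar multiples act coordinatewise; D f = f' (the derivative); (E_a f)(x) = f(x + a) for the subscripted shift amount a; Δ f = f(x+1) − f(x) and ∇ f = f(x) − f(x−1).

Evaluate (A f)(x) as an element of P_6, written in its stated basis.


D f = (15/2)x^5 + 12x^3 - 3x^2
((1/2)D) f = (15/4)x^5 + 6x^3 - (3/2)x^2
Δ f = (15/2)x^5 + (75/4)x^4 + 37x^3 + (135/4)x^2 + (33/2)x + 13/4
E_{-3} f = (5/4)x^6 - (45/2)x^5 + (687/4)x^4 - 712x^3 + (6759/4)x^2 - (4347/2)x + 4725/4
E_{-3} E_{-3} f = (5/4)x^6 - 45x^5 + 678x^4 - 5473x^3 + 24966x^2 - 61020x + 62424
((1/2)D + Δ + (E_{-3})^2) f = (5/4)x^6 - (135/4)x^5 + (2787/4)x^4 - 5430x^3 + (99993/4)x^2 - (122007/2)x + 249709/4
(-2((1/2)D + Δ + (E_{-3})^2)) f = -(5/2)x^6 + (135/2)x^5 - (2787/2)x^4 + 10860x^3 - (99993/2)x^2 + 122007x - 249709/2

the result is g(x) = -(5/2)x^6 + (135/2)x^5 - (2787/2)x^4 + 10860x^3 - (99993/2)x^2 + 122007x - 249709/2


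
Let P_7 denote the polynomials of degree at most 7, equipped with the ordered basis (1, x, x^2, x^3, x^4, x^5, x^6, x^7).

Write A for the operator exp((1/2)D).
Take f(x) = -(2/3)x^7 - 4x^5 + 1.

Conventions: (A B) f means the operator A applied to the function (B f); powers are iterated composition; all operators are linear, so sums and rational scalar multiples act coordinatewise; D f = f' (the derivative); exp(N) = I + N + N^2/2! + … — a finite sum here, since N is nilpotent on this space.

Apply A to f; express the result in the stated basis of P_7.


order-1 term: -(7/3)x^6 - 10x^4
order-2 term: -(7/2)x^5 - 10x^3
order-3 term: -(35/12)x^4 - 5x^2
order-4 term: -(35/24)x^3 - (5/4)x
order-5 term: -(7/16)x^2 - 1/8
order-6 term: -(7/96)x
order-7 term: -1/192
the series for exp((1/2)D) f terminates at order 7
exp((1/2)D) f = -(2/3)x^7 - (7/3)x^6 - (15/2)x^5 - (155/12)x^4 - (275/24)x^3 - (87/16)x^2 - (127/96)x + 167/192

the result is g(x) = -(2/3)x^7 - (7/3)x^6 - (15/2)x^5 - (155/12)x^4 - (275/24)x^3 - (87/16)x^2 - (127/96)x + 167/192


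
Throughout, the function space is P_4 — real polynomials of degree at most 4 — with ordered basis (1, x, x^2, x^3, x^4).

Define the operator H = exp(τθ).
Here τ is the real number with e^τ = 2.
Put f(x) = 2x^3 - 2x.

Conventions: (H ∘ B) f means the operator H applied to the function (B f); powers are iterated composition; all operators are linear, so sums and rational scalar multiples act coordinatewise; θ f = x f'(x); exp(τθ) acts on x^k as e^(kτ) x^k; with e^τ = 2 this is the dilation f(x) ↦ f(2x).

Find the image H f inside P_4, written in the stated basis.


exp(τθ) x^k = e^(kτ) x^k; with e^τ = 2 this sends x^k to 2^k x^k
x ↦ 2 x
x^3 ↦ 8 x^3
applying this coordinatewise to f: exp(τθ) f = 16x^3 - 4x

the result is g(x) = 16x^3 - 4x


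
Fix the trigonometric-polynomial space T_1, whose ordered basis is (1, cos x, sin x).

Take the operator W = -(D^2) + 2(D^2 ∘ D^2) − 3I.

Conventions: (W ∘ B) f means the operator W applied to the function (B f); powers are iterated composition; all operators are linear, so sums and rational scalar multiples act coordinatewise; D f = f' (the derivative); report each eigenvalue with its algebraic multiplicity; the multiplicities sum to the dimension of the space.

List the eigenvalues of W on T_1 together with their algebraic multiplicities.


image of 1: -3
image of cos x: 0
image of sin x: 0
the matrix is diagonal; its diagonal is (-3, 0, 0)
for a triangular matrix the eigenvalues are the diagonal entries, with algebraic multiplicity their repetition count

λ = -3 (multiplicity 1), λ = 0 (multiplicity 2)


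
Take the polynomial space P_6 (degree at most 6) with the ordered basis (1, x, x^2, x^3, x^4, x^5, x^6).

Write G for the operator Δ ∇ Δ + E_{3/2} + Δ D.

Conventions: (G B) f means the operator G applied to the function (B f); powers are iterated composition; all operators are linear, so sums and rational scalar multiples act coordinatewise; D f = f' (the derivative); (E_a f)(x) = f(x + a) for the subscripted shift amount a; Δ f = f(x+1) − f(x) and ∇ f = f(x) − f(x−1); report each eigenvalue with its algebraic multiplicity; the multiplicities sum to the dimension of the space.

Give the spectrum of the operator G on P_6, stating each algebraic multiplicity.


image of 1: 1
image of x: x + 3/2
image of x^2: x^2 + 3x + 17/4
image of x^3: x^3 + (9/2)x^2 + (51/4)x + 99/8
image of x^4: x^4 + 6x^3 + (51/2)x^2 + (99/2)x + 337/16
image of x^5: x^5 + (15/2)x^4 + (85/2)x^3 + (495/4)x^2 + (1685/16)x + 1363/32
image of x^6: x^6 + 9x^5 + (255/4)x^4 + (495/2)x^3 + (5055/16)x^2 + (4089/16)x + 4953/64
the matrix is upper triangular; its diagonal is (1, 1, 1, 1, 1, 1, 1)
for a triangular matrix the eigenvalues are the diagonal entries, with algebraic multiplicity their repetition count

λ = 1 (multiplicity 7)


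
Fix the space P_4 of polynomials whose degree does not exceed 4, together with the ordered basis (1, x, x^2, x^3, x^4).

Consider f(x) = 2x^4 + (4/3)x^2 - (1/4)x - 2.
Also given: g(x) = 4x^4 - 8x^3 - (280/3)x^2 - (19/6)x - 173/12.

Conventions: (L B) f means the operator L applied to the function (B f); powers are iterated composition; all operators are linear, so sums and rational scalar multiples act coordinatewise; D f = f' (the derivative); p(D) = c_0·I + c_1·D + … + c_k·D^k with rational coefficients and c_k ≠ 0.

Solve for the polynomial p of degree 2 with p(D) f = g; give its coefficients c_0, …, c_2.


D^0 f = 2x^4 + (4/3)x^2 - (1/4)x - 2
D^1 f = 8x^3 + (8/3)x - 1/4
D^2 f = 24x^2 + 8/3
matching coefficients of g against c_0 f + c_1 Df + … from the top degree down determines the c_i
solution: c_0 = 2, c_1 = -1, c_2 = -4

c_0 = 2, c_1 = -1, c_2 = -4


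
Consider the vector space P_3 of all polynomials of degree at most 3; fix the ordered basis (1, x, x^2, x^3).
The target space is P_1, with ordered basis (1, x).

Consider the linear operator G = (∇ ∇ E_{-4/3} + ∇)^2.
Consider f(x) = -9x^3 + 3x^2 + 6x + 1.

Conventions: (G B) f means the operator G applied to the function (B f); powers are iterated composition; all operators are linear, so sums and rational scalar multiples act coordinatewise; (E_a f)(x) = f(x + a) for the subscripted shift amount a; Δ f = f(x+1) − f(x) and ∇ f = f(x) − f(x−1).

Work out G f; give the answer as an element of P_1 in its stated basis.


the result is g(x) = -54x - 48

E_{-4/3} f = -9x^3 + 39x^2 - 50x + 59/3
∇ E_{-4/3} f = -27x^2 + 105x - 98
∇ ∇ E_{-4/3} f = -54x + 132
∇ f = -27x^2 + 33x - 6
(∇ ∇ E_{-4/3} + ∇) f = -27x^2 - 21x + 126
E_{-4/3} (∇ ∇ E_{-4/3} + ∇) f = -27x^2 + 51x + 106
∇ E_{-4/3} (∇ ∇ E_{-4/3} + ∇) f = -54x + 78
∇ ∇ E_{-4/3} (∇ ∇ E_{-4/3} + ∇) f = -54
∇ (∇ ∇ E_{-4/3} + ∇) f = -54x + 6
(∇ ∇ E_{-4/3} + ∇) (∇ ∇ E_{-4/3} + ∇) f = -54x - 48


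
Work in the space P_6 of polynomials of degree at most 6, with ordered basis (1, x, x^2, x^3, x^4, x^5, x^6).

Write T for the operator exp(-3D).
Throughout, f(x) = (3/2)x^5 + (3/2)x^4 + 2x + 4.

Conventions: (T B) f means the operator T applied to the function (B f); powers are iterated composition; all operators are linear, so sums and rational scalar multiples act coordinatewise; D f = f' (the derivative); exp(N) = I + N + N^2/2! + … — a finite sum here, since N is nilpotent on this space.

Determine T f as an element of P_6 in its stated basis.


g(x) = (3/2)x^5 - 21x^4 + 117x^3 - 324x^2 + (895/2)x - 245

order-1 term: -(45/2)x^4 - 18x^3 - 6
order-2 term: 135x^3 + 81x^2
order-3 term: -405x^2 - 162x
order-4 term: (1215/2)x + 243/2
order-5 term: -729/2
the series for exp(-3D) f terminates at order 5
exp(-3D) f = (3/2)x^5 - 21x^4 + 117x^3 - 324x^2 + (895/2)x - 245


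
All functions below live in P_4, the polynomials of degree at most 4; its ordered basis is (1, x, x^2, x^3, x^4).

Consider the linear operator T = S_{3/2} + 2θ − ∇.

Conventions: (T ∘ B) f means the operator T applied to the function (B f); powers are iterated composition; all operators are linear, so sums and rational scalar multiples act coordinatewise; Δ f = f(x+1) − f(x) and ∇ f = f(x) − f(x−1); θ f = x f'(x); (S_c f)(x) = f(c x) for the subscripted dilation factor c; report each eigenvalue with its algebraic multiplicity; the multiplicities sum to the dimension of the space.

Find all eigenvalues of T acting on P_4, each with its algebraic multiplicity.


λ = 1 (multiplicity 1), λ = 7/2 (multiplicity 1), λ = 25/4 (multiplicity 1), λ = 75/8 (multiplicity 1), λ = 209/16 (multiplicity 1)

image of 1: 1
image of x: (7/2)x - 1
image of x^2: (25/4)x^2 - 2x + 1
image of x^3: (75/8)x^3 - 3x^2 + 3x - 1
image of x^4: (209/16)x^4 - 4x^3 + 6x^2 - 4x + 1
the matrix is upper triangular; its diagonal is (1, 7/2, 25/4, 75/8, 209/16)
for a triangular matrix the eigenvalues are the diagonal entries, with algebraic multiplicity their repetition count


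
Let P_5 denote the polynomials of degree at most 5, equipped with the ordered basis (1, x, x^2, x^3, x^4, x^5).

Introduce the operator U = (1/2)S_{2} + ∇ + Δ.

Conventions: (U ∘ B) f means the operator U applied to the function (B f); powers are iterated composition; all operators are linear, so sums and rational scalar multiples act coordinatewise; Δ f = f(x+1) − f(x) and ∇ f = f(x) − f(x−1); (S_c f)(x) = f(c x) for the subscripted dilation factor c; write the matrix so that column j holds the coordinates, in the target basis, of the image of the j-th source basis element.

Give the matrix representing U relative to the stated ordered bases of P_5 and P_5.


image of 1: 1/2
image of x: x + 2
image of x^2: 2x^2 + 4x
image of x^3: 4x^3 + 6x^2 + 2
image of x^4: 8x^4 + 8x^3 + 8x
image of x^5: 16x^5 + 10x^4 + 20x^2 + 2
each image's coordinates form column j of the matrix

the matrix is [[1/2, 2, 0, 2, 0, 2]; [0, 1, 4, 0, 8, 0]; [0, 0, 2, 6, 0, 20]; [0, 0, 0, 4, 8, 0]; [0, 0, 0, 0, 8, 10]; [0, 0, 0, 0, 0, 16]] (rows listed top to bottom)
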